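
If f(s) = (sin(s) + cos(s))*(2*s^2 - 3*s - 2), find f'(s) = 2*sqrt(2)*s^2*cos(s + pi/4) + 7*s*sin(s) + s*cos(s) - sin(s) - 5*cos(s)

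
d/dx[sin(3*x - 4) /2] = 3*cos(3*x - 4)/2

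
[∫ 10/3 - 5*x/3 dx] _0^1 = 5/2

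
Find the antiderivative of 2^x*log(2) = 2^x + C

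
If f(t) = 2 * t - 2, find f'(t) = 2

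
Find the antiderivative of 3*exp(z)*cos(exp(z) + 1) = 3*sin(exp(z) + 1) + C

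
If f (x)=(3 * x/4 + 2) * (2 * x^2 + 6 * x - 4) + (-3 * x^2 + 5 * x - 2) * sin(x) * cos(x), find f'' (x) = 6*x^2*sin(2*x) - 10*x*sin(2*x) - 12*x*cos(2*x) + 9*x + sin(2*x) + 10*cos(2*x) + 17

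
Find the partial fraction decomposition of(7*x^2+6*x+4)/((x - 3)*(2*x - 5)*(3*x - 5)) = 301/(20*(3*x - 5)) - 251/(5*(2*x - 5)) + 85/(4*(x - 3))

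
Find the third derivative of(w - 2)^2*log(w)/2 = (w^2 + 2*w + 4)/w^3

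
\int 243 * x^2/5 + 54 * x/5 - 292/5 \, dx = 81*x^3/5 + 27*x^2/5 - 292*x/5 + C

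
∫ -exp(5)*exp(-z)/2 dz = exp(5 - z)/2 + C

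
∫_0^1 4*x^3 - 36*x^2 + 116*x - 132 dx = -85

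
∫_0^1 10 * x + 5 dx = 10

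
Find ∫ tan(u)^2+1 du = tan(u) + C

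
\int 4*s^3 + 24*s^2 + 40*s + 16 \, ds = s^4 + 8*s^3 + 20*s^2 + 16*s + C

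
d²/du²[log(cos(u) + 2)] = -(2*cos(u) + 1)/(cos(u) + 2)^2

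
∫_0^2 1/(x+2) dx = log(2)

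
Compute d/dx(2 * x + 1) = 2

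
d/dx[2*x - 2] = 2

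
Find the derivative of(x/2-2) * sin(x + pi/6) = x*cos(x + pi/6)/2 + sin(x + pi/6)/2 - 2*cos(x + pi/6)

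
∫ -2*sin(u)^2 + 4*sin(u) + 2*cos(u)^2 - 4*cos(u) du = (sqrt(2)*sin(u + pi/4) - 2)^2 + C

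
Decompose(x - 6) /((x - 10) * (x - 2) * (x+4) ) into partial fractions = -5/(42*(x + 4)) + 1/(12*(x - 2)) + 1/(28*(x - 10))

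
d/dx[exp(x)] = exp(x)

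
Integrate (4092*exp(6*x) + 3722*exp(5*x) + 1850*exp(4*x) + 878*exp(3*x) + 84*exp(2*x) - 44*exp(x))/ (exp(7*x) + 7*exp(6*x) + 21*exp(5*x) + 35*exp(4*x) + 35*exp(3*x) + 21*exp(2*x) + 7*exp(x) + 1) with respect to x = (871*exp(6*x) + 1134*exp(5*x) + 974*exp(4*x) + 682*exp(3*x) + 292*exp(2*x) + 100*exp(x) + 24)/(exp(6*x) + 6*exp(5*x) + 15*exp(4*x) + 20*exp(3*x) + 15*exp(2*x) + 6*exp(x) + 1) + C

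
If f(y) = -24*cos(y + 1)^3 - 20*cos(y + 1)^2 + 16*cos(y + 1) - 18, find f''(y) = 2*cos(y + 1) + 40*cos(2*y + 2) + 54*cos(3*y + 3)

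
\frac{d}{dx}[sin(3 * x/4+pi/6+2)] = 3*cos(3*x/4 + pi/6 + 2)/4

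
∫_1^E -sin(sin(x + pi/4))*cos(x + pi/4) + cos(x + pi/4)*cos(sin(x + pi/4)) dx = -sin(sin(pi/4 + 1)) - cos(sin(pi/4 + 1)) + sin(sin(pi/4 + E)) + cos(sin(pi/4 + E))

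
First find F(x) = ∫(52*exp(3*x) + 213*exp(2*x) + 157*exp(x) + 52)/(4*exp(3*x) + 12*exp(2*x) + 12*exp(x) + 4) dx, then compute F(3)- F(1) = -7*exp(2)/(1 + E)^2 - E/(4*(1 + E)) + exp(3)/(4*(1 + exp(3))) + 7*exp(6)/(1 + exp(3))^2 + 26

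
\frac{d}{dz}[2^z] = 2^z*log(2)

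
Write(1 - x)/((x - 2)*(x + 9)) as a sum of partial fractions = -10/(11*(x + 9)) - 1/(11*(x - 2))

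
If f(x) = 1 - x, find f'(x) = -1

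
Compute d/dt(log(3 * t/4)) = 1/t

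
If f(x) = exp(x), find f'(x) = exp(x)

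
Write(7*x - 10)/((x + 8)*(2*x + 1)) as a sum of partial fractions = -9/(5*(2*x + 1)) + 22/(5*(x + 8))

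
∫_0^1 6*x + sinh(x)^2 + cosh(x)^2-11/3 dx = -2/3 + sinh(2)/2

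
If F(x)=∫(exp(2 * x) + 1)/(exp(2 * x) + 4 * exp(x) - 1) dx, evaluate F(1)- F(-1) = -log(-E + exp(-1) + 4) + log(-exp(-1) + E + 4)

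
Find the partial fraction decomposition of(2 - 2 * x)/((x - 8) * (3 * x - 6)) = 1/(9*(x - 2)) - 7/(9*(x - 8))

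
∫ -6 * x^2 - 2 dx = -2*x^3 - 2*x + C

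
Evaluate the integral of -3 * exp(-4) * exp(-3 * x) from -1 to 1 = -exp(-1) + exp(-7)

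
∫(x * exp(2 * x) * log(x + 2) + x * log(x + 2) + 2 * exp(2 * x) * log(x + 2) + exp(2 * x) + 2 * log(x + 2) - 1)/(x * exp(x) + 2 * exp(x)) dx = 2*log(x + 2)*sinh(x) + C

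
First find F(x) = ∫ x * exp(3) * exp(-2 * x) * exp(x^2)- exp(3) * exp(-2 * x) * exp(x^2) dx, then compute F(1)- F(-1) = -exp(6)/2 + exp(2)/2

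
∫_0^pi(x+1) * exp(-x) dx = (-pi - 2)*exp(-pi) + 2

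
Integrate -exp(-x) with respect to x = exp(-x) + C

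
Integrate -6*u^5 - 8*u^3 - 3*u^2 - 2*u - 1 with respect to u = -u^6 - 2*u^4 - u^3 - u^2 - u + C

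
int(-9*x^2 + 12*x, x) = -3*x^3 + 6*x^2 + C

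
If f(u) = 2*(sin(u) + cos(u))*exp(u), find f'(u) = 4*exp(u)*cos(u)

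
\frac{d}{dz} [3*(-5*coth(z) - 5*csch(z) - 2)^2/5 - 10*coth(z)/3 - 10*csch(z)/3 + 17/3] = -(90*sinh(z) + 26*cosh(z) + 26 + 180/tanh(z) + 180/sinh(z))/(3*sinh(z)^2)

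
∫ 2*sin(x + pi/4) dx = -2*cos(x + pi/4) + C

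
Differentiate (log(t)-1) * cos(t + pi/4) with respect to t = (-t*log(t)*sin(t + pi/4) + t*sin(t + pi/4) + cos(t + pi/4))/t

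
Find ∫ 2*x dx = x^2 + C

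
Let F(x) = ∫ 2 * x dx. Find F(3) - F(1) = 8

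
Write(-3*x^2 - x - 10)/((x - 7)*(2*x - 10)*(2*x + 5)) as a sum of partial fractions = -7/(38*(2*x + 5)) + 3/(2*(x - 5)) - 41/(19*(x - 7))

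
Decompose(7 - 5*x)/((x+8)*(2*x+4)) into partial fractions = -47/(12*(x + 8)) + 17/(12*(x + 2))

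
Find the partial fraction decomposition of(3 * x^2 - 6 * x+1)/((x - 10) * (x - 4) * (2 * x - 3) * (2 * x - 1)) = 5/(266*(2*x - 1)) - 1/(34*(2*x - 3)) - 5/(42*(x - 4)) + 241/(1938*(x - 10))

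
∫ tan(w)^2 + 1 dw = tan(w) + C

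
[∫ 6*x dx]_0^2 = 12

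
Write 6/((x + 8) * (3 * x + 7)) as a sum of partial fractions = 18/(17*(3*x + 7)) - 6/(17*(x + 8))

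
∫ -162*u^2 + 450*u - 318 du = -54*u^3 + 225*u^2 - 318*u + C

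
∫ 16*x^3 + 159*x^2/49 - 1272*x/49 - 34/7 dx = 4*x^4 + 53*x^3/49 - 636*x^2/49 - 34*x/7 + C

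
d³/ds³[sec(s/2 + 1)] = 3*tan(s/2 + 1)^3*sec(s/2 + 1)/4 + 5*tan(s/2 + 1)*sec(s/2 + 1)/8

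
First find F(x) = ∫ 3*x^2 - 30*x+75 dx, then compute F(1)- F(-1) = 152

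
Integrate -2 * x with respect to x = -x^2 + C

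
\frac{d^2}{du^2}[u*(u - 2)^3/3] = 4*u^2 - 12*u + 8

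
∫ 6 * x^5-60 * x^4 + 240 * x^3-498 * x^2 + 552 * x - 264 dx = x^6 - 12*x^5 + 60*x^4 - 166*x^3 + 276*x^2 - 264*x + C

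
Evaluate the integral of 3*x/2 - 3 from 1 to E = -3/4 + 3*(-2 + E)^2/4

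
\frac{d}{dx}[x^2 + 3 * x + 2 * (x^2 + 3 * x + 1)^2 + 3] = 8*x^3 + 36*x^2 + 46*x + 15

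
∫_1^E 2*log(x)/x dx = 1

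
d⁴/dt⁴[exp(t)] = exp(t)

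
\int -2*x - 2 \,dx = -x^2 - 2*x + C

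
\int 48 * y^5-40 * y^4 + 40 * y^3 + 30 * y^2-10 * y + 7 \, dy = 8*y^6 - 8*y^5 + 10*y^4 + 10*y^3 - 5*y^2 + 7*y + C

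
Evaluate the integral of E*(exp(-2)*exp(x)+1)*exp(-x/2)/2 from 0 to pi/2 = -exp(1 - pi/4) - exp(-1) + exp(-1 + pi/4) + E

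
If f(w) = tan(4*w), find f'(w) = 4/cos(4*w)^2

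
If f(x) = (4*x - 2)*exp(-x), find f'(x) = (6 - 4*x)*exp(-x)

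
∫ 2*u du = u^2 + C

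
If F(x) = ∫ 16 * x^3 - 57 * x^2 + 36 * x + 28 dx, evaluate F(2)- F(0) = 40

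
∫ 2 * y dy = y^2 + C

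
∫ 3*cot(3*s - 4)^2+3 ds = -cot(3*s - 4) + C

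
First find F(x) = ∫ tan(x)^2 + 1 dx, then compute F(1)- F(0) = tan(1)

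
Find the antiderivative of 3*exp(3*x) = exp(3*x) + C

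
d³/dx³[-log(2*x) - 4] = -2/x^3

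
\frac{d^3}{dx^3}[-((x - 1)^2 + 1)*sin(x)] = x^2*cos(x) + 6*x*sin(x) - 2*x*cos(x) - 6*sin(x) - 4*cos(x)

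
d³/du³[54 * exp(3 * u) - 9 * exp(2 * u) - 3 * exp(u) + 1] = 1458*exp(3*u) - 72*exp(2*u) - 3*exp(u)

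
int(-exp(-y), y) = exp(-y) + C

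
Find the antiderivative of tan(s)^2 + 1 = tan(s) + C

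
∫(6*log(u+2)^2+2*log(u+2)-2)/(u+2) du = (2*log(u + 2)^2 + log(u + 2) - 2)*log(u + 2) + C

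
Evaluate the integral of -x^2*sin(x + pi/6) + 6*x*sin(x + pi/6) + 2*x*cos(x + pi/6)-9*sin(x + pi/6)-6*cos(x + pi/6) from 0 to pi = -9*sqrt(3)/2 - sqrt(3)*(-3 + pi)^2/2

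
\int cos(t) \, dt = sin(t) + C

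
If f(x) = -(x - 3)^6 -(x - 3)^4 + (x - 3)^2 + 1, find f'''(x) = -120*x^3 + 1080*x^2 - 3264*x + 3312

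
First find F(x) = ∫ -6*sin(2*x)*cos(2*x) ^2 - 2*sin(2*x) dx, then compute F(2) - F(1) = cos(4) + cos(4)^3 - cos(2)^3 - cos(2)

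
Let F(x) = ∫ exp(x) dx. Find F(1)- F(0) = -1 + E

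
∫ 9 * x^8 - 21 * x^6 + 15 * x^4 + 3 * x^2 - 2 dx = x^9 - 3*x^7 + 3*x^5 + x^3 - 2*x + C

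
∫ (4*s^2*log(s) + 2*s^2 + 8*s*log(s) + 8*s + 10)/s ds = 2*((s + 2)^2 + 1)*log(s) + C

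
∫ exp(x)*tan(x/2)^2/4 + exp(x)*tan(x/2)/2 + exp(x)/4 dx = exp(x)*tan(x/2)/2 + C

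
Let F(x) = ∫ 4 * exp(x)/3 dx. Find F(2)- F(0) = -4/3 + 4*exp(2)/3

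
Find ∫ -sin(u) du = cos(u) + C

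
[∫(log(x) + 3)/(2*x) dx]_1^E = 7/4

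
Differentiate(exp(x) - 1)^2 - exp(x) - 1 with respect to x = 2*exp(2*x) - 3*exp(x)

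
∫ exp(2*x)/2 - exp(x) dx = (exp(x) - 2)^2/4 + C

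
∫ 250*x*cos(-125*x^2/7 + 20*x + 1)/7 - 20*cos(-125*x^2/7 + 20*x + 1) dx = -sin(-125*x^2/7 + 20*x + 1) + C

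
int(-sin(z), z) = cos(z) + C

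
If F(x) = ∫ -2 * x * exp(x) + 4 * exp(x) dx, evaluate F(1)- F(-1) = -8*exp(-1) + 4*E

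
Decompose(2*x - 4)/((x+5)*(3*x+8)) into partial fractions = -4/(3*x + 8) + 2/(x + 5)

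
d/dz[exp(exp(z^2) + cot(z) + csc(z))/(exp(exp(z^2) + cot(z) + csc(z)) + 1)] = (2*z*exp(z^2) - cos(z)/sin(z)^2 - 1/sin(z)^2)*exp(exp(z^2))*exp(1/sin(z))*exp(1/tan(z))/(exp(exp(z^2))*exp(1/sin(z))*exp(1/tan(z)) + 1)^2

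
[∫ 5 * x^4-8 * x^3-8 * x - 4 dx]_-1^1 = -6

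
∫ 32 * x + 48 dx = 16*x^2 + 48*x + C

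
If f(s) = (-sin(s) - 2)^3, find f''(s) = 9*sin(s)^3 + 24*sin(s)^2 + 6*sin(s) - 12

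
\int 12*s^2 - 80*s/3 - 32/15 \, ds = 4*s^3 - 40*s^2/3 - 32*s/15 + C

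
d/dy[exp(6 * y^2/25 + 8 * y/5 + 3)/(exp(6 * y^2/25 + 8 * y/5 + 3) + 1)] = (12*y*exp(6*y^2/25 + 8*y/5 + 3) + 40*exp(6*y^2/25 + 8*y/5 + 3))/(25*exp(6)*exp(16*y/5)*exp(12*y^2/25) + 50*exp(3)*exp(8*y/5)*exp(6*y^2/25) + 25)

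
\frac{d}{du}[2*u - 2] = 2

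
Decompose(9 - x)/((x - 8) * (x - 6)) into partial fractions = -3/(2*(x - 6)) + 1/(2*(x - 8))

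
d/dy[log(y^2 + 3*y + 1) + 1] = (2*y + 3)/(y^2 + 3*y + 1)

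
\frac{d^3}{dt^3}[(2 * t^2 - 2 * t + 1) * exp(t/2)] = t^2*exp(t/2)/4 + 11*t*exp(t/2)/4 + 37*exp(t/2)/8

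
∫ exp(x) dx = exp(x) + C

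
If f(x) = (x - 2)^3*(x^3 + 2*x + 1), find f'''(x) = 120*x^3 - 360*x^2 + 336*x - 114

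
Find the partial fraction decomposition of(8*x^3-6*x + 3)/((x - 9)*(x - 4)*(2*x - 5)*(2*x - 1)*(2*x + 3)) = -5/(616*(2*x + 3)) - 1/(476*(2*x - 1)) + 113/(312*(2*x - 5)) - 491/(1155*(x - 4)) + 1927/(7735*(x - 9))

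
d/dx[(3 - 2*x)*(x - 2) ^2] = -6*x^2 + 22*x - 20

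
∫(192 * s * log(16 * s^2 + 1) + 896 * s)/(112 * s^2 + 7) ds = (3*log(16*s^2 + 1) + 28)*log(16*s^2 + 1)/7 + C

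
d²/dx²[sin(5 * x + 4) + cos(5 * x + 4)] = -25*sqrt(2)*sin(5*x + pi/4 + 4)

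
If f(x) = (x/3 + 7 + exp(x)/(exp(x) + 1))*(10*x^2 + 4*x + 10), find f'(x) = (30*x^2*exp(2*x) + 90*x^2*exp(x) + 30*x^2 + 488*x*exp(2*x) + 928*x*exp(x) + 428*x + 106*exp(2*x) + 230*exp(x) + 94)/(3*exp(2*x) + 6*exp(x) + 3)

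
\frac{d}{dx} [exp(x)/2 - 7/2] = exp(x)/2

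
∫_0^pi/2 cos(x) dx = 1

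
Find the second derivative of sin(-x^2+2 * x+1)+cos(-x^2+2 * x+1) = -4*x^2*sin(-x^2 + 2*x + 1) - 4*x^2*cos(-x^2 + 2*x + 1) + 8*x*sin(-x^2 + 2*x + 1) + 8*x*cos(-x^2 + 2*x + 1) - 2*sin(-x^2 + 2*x + 1) - 6*cos(-x^2 + 2*x + 1)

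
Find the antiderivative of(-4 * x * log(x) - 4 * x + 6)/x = 2*(3 - 2*x)*log(x) + C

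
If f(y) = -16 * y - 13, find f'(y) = -16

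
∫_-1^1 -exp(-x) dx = -E + exp(-1)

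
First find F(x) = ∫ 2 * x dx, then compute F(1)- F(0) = 1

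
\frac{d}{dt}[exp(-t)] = -exp(-t)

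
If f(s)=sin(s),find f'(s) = cos(s)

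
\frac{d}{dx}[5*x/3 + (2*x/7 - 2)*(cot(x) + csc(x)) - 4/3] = -2*x*cot(x)^2/7 - 2*x*cot(x)*csc(x)/7 - 2*x/7 + 2*cot(x)^2 + 2*cot(x)*csc(x) + 2*cot(x)/7 + 2*csc(x)/7 + 11/3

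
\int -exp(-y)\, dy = exp(-y) + C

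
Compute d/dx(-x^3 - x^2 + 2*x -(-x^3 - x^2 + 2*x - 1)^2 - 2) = -6*x^5 - 10*x^4 + 12*x^3 + 3*x^2 - 14*x + 6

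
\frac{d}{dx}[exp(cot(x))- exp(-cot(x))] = -(exp(2/tan(x)) + 1)*exp(-cot(x))/sin(x)^2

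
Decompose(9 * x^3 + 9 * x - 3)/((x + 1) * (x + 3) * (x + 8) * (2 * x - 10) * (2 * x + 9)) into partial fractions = 47/(19*(2*x + 9)) - 669/(910*(x + 8)) - 91/(160*(x + 3)) + 1/(56*(x + 1)) + 389/(7904*(x - 5))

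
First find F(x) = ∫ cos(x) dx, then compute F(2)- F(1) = -sin(1) + sin(2)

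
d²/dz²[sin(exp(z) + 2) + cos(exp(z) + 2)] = sqrt(2)*(-exp(z)*sin(exp(z) + pi/4 + 2) + cos(exp(z) + pi/4 + 2))*exp(z)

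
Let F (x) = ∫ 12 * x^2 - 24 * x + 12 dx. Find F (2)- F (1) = 4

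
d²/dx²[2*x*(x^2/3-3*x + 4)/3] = 4*x/3 - 4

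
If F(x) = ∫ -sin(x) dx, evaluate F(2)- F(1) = -cos(1) + cos(2)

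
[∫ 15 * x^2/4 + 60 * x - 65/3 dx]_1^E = -65*E/3 - 115/12 + 5*exp(3)/4 + 30*exp(2)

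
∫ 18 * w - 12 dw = 9*w^2 - 12*w + C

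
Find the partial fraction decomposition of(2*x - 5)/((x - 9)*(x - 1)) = 3/(8*(x - 1)) + 13/(8*(x - 9))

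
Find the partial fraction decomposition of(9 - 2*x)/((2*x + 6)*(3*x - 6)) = -1/(2*(x + 3)) + 1/(6*(x - 2))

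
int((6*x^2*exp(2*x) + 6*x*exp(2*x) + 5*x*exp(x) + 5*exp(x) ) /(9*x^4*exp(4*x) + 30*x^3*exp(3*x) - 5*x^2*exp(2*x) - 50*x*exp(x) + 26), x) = -acot(3*x^2*exp(2*x) + 5*x*exp(x) - 5) + C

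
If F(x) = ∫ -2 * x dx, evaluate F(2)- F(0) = -4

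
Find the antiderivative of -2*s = -s^2 + C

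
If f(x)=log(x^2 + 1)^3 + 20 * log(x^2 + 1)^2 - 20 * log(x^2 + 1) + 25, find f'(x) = (6*x*log(x^2 + 1)^2 + 80*x*log(x^2 + 1) - 40*x)/(x^2 + 1)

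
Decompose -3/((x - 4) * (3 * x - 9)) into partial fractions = 1/(x - 3) - 1/(x - 4)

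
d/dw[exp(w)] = exp(w)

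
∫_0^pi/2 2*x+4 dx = pi*(pi/4 + 2)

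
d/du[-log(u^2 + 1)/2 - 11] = -u/(u^2 + 1)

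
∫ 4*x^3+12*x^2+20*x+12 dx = x^4 + 4*x^3 + 10*x^2 + 12*x + C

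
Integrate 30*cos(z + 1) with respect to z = 30*sin(z + 1) + C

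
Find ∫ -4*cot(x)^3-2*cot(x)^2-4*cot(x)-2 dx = 2*(cot(x) + 1)*cot(x) + C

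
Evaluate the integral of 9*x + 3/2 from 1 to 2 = 15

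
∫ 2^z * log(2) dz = 2^z + C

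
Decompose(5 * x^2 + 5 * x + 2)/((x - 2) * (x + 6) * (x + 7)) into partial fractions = 212/(9*(x + 7)) - 19/(x + 6) + 4/(9*(x - 2))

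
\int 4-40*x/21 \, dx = -20*x^2/21 + 4*x + C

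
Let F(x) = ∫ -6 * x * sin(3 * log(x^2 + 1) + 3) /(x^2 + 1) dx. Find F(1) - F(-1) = 0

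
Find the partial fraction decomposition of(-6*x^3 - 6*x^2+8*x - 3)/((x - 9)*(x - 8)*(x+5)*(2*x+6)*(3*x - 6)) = 557/(15288*(x + 5)) - 9/(880*(x + 3)) - 59/(8820*(x - 2)) + 3395/(5148*(x - 8)) - 1597/(2352*(x - 9))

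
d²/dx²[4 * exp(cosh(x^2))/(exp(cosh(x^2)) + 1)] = 8*(-2*x^2*exp(cosh(x^2))*sinh(x^2)^2 + 2*x^2*exp(cosh(x^2))*cosh(x^2) + 2*x^2*sinh(x^2)^2 + 2*x^2*cosh(x^2) + exp(cosh(x^2))*sinh(x^2) + sinh(x^2))*exp(cosh(x^2))/(exp(cosh(x^2)) + 1)^3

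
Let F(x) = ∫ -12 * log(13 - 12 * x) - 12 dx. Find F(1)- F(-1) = -50*log(5)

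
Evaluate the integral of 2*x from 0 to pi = pi^2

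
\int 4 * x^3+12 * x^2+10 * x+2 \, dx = x^4 + 4*x^3 + 5*x^2 + 2*x + C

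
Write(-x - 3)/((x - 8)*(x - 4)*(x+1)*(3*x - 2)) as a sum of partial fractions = -9/(100*(3*x - 2)) + 2/(225*(x + 1)) + 7/(200*(x - 4)) - 1/(72*(x - 8))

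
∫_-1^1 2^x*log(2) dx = 3/2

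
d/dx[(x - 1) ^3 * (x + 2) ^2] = 5*x^4 + 4*x^3 - 15*x^2 - 2*x + 8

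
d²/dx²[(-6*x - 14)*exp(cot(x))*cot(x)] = -2*(6*x + 9*x/tan(x) + 18*x/tan(x)^2 + 12*x/tan(x)^3 + 12*x/tan(x)^4 + 3*x/tan(x)^5 + 8 + 15/tan(x) + 36/tan(x)^2 + 22/tan(x)^3 + 28/tan(x)^4 + 7/tan(x)^5)*exp(1/tan(x))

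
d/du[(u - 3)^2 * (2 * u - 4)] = 6*u^2 - 32*u + 42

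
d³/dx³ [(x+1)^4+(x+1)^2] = 24*x + 24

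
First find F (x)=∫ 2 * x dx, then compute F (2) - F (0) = 4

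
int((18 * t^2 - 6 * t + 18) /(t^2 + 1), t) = 18*t - 3*log(t^2 + 1) + C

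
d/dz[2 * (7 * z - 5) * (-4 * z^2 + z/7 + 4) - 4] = -168*z^2 + 84*z + 382/7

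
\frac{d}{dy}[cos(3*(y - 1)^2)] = 6*(1 - y)*sin(3*y^2 - 6*y + 3)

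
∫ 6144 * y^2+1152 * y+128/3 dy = 2048*y^3 + 576*y^2 + 128*y/3 + C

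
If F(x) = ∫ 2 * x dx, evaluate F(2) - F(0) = 4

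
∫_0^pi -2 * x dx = -pi^2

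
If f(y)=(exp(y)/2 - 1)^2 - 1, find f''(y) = exp(2*y) - exp(y)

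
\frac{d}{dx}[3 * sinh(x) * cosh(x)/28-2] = 3*cosh(2*x)/28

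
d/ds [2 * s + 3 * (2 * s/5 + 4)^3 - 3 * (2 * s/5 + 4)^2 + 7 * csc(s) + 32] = 72*s^2/125 + 264*s/25 - 7*cot(s)*csc(s) + 50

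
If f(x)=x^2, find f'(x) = 2*x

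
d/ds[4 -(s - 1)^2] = 2 - 2*s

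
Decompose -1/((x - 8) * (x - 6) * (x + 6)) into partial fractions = -1/(168*(x + 6)) + 1/(24*(x - 6)) - 1/(28*(x - 8))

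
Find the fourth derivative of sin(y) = sin(y)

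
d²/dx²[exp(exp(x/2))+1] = exp(x/2 + exp(x/2))/4 + exp(x + exp(x/2))/4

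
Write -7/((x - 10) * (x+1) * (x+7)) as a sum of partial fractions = -7/(102*(x + 7)) + 7/(66*(x + 1)) - 7/(187*(x - 10))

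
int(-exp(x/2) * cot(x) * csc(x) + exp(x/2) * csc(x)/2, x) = exp(x/2)*csc(x) + C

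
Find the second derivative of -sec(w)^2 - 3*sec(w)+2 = -6*tan(w)^4 - 8*tan(w)^2 - 2 + 3/cos(w) - 6/cos(w)^3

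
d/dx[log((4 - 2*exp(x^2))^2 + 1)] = (16*x*exp(2*x^2) - 32*x*exp(x^2))/(4*exp(2*x^2) - 16*exp(x^2) + 17)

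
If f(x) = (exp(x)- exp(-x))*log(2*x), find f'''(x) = (x^3*exp(2*x)*log(x) + x^3*exp(2*x)*log(2) + x^3*log(x) + x^3*log(2) + 3*x^2*exp(2*x) - 3*x^2 - 3*x*exp(2*x) - 3*x + 2*exp(2*x) - 2)*exp(-x)/x^3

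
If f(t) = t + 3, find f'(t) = 1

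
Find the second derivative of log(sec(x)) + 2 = cos(x)^(-2)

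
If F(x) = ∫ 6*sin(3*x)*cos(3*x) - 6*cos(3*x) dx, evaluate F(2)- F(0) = -1 + (-1 + sin(6))^2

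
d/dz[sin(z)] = cos(z)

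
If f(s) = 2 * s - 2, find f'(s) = 2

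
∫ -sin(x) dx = cos(x) + C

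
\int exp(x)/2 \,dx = exp(x)/2 + C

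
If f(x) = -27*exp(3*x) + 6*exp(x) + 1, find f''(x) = -243*exp(3*x) + 6*exp(x)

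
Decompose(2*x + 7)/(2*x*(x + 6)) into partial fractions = 5/(12*(x + 6)) + 7/(12*x)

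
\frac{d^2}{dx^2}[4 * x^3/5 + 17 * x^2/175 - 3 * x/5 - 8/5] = 24*x/5 + 34/175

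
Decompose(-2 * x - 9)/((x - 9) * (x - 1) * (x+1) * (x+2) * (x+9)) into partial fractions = 1/(1120*(x + 9)) + 5/(231*(x + 2)) - 7/(160*(x + 1)) + 11/(480*(x - 1)) - 3/(1760*(x - 9))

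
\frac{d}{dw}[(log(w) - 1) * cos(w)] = (-w*log(w)*sin(w) + w*sin(w) + cos(w))/w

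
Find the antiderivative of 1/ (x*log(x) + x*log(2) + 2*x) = log(log(2*x) + 2) + C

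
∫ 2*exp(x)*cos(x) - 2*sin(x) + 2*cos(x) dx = sqrt(2)*(exp(x) + 2)*sin(x + pi/4) + C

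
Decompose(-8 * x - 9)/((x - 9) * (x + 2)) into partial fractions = -7/(11*(x + 2)) - 81/(11*(x - 9))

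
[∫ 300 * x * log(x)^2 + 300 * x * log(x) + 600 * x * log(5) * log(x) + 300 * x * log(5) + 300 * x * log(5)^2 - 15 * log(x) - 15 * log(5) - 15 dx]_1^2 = -150*log(5)^2 - 30*log(10) + 15*log(5) + 600*log(10)^2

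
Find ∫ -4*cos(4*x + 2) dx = -sin(4*x + 2) + C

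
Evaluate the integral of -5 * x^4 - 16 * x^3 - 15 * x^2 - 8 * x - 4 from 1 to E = (2 + E)^2*(-exp(3) - E) + 18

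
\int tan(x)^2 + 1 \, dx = tan(x) + C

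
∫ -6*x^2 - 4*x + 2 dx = -2*x^3 - 2*x^2 + 2*x + C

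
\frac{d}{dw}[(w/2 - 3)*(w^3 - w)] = 2*w^3 - 9*w^2 - w + 3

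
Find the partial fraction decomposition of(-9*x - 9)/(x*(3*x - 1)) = -36/(3*x - 1) + 9/x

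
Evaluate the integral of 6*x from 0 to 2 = 12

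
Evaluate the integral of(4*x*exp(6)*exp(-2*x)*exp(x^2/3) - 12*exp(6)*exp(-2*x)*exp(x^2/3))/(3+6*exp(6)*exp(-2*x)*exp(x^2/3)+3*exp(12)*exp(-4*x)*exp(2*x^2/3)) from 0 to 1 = -2*exp(6)/(1 + exp(6)) + 2*exp(13/3)/(1 + exp(13/3))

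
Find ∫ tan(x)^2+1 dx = tan(x) + C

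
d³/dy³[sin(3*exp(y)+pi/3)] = 3*(-9*exp(2*y)*cos(3*exp(y) + pi/3) - 9*exp(y)*sin(3*exp(y) + pi/3) + cos(3*exp(y) + pi/3))*exp(y)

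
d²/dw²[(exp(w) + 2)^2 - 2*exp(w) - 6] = 4*exp(2*w) + 2*exp(w)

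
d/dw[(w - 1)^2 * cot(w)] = -w^2/sin(w)^2 + 2*w/tan(w) + 2*w/sin(w)^2 - 2/tan(w) - 1/sin(w)^2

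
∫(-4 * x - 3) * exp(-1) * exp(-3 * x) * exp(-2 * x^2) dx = exp(-2*x^2 - 3*x - 1) + C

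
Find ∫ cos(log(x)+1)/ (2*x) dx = sin(log(x) + 1)/2 + C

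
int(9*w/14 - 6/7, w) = 9*w^2/28 - 6*w/7 + C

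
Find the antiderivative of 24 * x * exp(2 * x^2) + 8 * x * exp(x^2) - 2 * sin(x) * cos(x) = 6*exp(2*x^2) + 4*exp(x^2) + cos(x)^2 + C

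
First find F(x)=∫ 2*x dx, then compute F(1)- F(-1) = 0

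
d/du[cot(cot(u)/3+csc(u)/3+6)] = (cos(u) + 1)/(3*sin(u)^2*sin(6 + 1/(3*tan(u)) + 1/(3*sin(u)))^2)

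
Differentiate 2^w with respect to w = 2^w*log(2)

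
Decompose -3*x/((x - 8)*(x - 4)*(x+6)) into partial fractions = 9/(70*(x + 6)) + 3/(10*(x - 4)) - 3/(7*(x - 8))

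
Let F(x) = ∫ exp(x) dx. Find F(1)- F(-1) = E - exp(-1)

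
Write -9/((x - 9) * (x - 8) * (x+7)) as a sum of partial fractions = -3/(80*(x + 7)) + 3/(5*(x - 8)) - 9/(16*(x - 9))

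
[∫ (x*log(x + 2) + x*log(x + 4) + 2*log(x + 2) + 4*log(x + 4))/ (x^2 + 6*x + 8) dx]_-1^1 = log(3)*log(5)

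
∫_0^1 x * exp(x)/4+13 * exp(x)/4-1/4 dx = -13/4 + 13*E/4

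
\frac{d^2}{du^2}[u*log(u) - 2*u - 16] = 1/u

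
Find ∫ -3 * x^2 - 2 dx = -x^3 - 2*x + C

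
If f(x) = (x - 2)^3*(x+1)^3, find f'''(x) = 120*x^3 - 180*x^2 - 72*x + 66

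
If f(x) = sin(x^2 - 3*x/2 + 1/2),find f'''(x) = -8*x^3*cos(x^2 - 3*x/2 + 1/2) + 18*x^2*cos(x^2 - 3*x/2 + 1/2) - 12*x*sin(x^2 - 3*x/2 + 1/2) - 27*x*cos(x^2 - 3*x/2 + 1/2)/2 + 9*sin(x^2 - 3*x/2 + 1/2) + 27*cos(x^2 - 3*x/2 + 1/2)/8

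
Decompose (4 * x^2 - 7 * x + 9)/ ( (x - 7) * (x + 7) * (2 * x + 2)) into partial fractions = 127/(84*(x + 7)) - 5/(24*(x + 1)) + 39/(56*(x - 7))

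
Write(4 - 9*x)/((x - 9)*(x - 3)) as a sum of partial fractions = 23/(6*(x - 3)) - 77/(6*(x - 9))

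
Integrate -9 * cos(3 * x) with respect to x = -3*sin(3*x) + C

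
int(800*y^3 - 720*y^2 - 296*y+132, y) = 200*y^4 - 240*y^3 - 148*y^2 + 132*y + C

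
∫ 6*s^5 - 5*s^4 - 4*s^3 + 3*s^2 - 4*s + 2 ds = s^6 - s^5 - s^4 + s^3 - 2*s^2 + 2*s + C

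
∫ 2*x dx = x^2 + C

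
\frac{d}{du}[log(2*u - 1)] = 2/(2*u - 1)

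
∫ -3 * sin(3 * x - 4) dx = cos(3*x - 4) + C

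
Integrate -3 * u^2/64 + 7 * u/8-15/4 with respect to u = -u^3/64 + 7*u^2/16 - 15*u/4 + C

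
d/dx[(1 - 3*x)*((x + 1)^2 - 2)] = -9*x^2 - 10*x + 5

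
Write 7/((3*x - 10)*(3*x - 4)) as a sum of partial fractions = -7/(6*(3*x - 4)) + 7/(6*(3*x - 10))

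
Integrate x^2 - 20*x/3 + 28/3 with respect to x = x^3/3 - 10*x^2/3 + 28*x/3 + C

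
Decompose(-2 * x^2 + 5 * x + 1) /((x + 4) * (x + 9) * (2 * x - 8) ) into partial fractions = -103/(65*(x + 9)) + 51/(80*(x + 4)) - 11/(208*(x - 4))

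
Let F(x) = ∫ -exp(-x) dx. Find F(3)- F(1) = -exp(-1) + exp(-3)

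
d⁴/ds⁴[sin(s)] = sin(s)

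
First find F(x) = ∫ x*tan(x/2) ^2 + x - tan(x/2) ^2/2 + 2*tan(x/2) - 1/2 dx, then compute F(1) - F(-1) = -2*tan(1/2)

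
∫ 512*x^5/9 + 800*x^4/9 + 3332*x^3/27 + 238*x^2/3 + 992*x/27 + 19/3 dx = 256*x^6/27 + 160*x^5/9 + 833*x^4/27 + 238*x^3/9 + 496*x^2/27 + 19*x/3 + C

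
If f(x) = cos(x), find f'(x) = -sin(x)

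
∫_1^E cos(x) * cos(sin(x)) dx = -sin(sin(1)) + sin(sin(E))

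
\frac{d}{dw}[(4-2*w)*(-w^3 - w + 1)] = 8*w^3 - 12*w^2 + 4*w - 6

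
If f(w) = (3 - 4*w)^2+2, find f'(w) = 32*w - 24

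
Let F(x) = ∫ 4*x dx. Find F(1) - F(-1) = 0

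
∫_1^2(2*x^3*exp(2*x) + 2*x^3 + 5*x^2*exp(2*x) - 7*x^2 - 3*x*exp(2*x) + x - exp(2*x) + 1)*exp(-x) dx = -10*exp(-2) + 10*exp(2)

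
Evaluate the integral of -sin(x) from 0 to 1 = -1 + cos(1)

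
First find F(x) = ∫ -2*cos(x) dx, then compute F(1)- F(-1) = -4*sin(1)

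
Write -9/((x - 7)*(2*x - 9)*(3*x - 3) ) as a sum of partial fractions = 12/(35*(2*x - 9)) - 1/(14*(x - 1)) - 1/(10*(x - 7))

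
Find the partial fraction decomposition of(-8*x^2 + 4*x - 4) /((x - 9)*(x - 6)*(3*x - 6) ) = -1/(3*(x - 2)) + 67/(9*(x - 6)) - 88/(9*(x - 9))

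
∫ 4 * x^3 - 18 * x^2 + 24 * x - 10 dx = x^4 - 6*x^3 + 12*x^2 - 10*x + C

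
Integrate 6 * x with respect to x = 3*x^2 + C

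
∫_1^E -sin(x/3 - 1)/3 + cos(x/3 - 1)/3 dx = -cos(2/3) - sin(1 - E/3) + sin(2/3) + cos(1 - E/3)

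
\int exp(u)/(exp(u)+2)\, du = log(exp(u) + 2) + C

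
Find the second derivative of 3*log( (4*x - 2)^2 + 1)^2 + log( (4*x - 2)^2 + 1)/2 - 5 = (-3072*x^2*log(16*x^2 - 16*x + 5) + 5888*x^2 + 3072*x*log(16*x^2 - 16*x + 5) - 5888*x - 576*log(16*x^2 - 16*x + 5) + 1488)/(256*x^4 - 512*x^3 + 416*x^2 - 160*x + 25)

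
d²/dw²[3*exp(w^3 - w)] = 27*w^4*exp(w^3 - w) - 18*w^2*exp(w^3 - w) + 18*w*exp(w^3 - w) + 3*exp(w^3 - w)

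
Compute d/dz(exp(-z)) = -exp(-z)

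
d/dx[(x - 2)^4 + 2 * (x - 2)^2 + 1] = 4*x^3 - 24*x^2 + 52*x - 40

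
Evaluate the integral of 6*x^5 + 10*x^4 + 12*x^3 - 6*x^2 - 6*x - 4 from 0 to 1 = -3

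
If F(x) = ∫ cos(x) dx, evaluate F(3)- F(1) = -sin(1) + sin(3)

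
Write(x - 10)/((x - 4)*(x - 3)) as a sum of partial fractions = 7/(x - 3) - 6/(x - 4)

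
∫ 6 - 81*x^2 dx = -27*x^3 + 6*x + C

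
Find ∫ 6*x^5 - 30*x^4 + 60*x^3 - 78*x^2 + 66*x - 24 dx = x^6 - 6*x^5 + 15*x^4 - 26*x^3 + 33*x^2 - 24*x + C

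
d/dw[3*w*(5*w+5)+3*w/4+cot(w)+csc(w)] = 30*w - cot(w)^2 - cot(w)*csc(w) + 59/4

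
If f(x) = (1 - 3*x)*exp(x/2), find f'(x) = -3*x*exp(x/2)/2 - 5*exp(x/2)/2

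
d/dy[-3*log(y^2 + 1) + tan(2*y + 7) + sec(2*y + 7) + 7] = (2*y^2*tan(2*y + 7)^2 + 2*y^2*tan(2*y + 7)*sec(2*y + 7) + 2*y^2 - 6*y + 2*tan(2*y + 7)^2 + 2*tan(2*y + 7)*sec(2*y + 7) + 2)/(y^2 + 1)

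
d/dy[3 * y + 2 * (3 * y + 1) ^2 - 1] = 36*y + 15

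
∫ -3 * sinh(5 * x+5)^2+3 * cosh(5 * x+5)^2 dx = 3*x + C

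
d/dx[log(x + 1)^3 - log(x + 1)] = (3*log(x + 1)^2 - 1)/(x + 1)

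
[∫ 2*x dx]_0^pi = pi^2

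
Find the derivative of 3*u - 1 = 3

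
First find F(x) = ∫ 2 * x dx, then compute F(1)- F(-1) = 0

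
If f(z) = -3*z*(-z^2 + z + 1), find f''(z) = 18*z - 6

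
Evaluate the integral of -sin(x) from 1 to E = cos(E) - cos(1)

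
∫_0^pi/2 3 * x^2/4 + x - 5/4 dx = -3 + (pi/8 + 1)*((-1 + pi/2)^2 + 2)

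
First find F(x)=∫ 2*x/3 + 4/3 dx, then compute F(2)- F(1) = 7/3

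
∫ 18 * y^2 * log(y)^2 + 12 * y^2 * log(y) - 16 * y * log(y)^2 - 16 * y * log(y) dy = y^2*(6*y - 8)*log(y)^2 + C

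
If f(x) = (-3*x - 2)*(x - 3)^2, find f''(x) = 32 - 18*x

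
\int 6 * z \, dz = 3*z^2 + C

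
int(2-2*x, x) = -x^2 + 2*x + C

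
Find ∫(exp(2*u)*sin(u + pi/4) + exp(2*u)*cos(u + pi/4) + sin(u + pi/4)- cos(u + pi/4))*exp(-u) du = 2*sin(u + pi/4)*sinh(u) + C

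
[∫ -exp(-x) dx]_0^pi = -1 + exp(-pi)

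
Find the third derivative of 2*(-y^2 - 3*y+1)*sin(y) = 2*y^2*cos(y) + 12*y*sin(y) + 6*y*cos(y) + 18*sin(y) - 14*cos(y)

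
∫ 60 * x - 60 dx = 30*x^2 - 60*x + C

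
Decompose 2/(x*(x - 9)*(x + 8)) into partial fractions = 1/(68*(x + 8)) + 2/(153*(x - 9)) - 1/(36*x)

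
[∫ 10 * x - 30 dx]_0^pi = -45 + 5*(-3 + pi)^2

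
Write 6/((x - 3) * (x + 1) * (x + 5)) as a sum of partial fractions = 3/(16*(x + 5)) - 3/(8*(x + 1)) + 3/(16*(x - 3))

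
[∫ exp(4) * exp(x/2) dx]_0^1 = -2*exp(4) + 2*exp(9/2)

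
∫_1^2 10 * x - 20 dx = -5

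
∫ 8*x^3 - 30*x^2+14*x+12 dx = 2*x^4 - 10*x^3 + 7*x^2 + 12*x + C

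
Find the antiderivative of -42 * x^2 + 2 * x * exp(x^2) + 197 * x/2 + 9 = -14*x^3 + 197*x^2/4 + 9*x + exp(x^2) + C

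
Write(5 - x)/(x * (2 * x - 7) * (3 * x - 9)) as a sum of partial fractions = 2/(7*(2*x - 7)) - 2/(9*(x - 3)) + 5/(63*x)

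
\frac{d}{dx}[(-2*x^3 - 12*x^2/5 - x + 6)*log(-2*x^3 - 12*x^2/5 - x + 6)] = -6*x^2*log(-2*x^3 - 12*x^2/5 - x + 6) - 6*x^2 - 24*x*log(-2*x^3 - 12*x^2/5 - x + 6)/5 - 24*x/5 - log(-2*x^3 - 12*x^2/5 - x + 6) - 1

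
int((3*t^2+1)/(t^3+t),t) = log(t^3 + t) + C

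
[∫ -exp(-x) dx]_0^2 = -1 + exp(-2)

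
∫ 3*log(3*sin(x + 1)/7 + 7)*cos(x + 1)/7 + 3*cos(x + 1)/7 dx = (3*sin(x + 1) + 49)*log(3*sin(x + 1)/7 + 7)/7 + C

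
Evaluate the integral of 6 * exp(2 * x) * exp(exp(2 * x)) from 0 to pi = -3*E + 3*exp(exp(2*pi))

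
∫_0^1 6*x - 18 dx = -15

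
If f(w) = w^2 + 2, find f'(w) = 2*w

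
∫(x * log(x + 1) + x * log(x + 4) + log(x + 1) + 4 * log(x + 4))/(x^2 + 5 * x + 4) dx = log(x + 1)*log(x + 4) + C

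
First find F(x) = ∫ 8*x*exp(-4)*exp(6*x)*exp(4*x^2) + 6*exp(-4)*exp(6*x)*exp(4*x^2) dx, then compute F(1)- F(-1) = -exp(-6) + exp(6)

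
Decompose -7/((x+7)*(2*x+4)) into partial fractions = 7/(10*(x + 7)) - 7/(10*(x + 2))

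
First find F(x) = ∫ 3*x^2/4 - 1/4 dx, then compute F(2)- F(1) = 3/2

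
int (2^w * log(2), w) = 2^w + C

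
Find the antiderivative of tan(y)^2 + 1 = tan(y) + C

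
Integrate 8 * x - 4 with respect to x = 4*x^2 - 4*x + C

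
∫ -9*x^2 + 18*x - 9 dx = -3*x^3 + 9*x^2 - 9*x + C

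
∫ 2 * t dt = t^2 + C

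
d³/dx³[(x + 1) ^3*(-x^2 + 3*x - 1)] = 30 - 60*x^2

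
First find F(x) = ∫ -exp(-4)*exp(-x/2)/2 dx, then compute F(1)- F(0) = -exp(-4) + exp(-9/2)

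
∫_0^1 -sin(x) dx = -1 + cos(1)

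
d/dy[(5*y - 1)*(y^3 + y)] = 20*y^3 - 3*y^2 + 10*y - 1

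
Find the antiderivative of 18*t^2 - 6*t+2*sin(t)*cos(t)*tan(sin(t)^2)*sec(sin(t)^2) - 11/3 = 6*t^3 - 3*t^2 - 11*t/3 + sec(sin(t)^2) + C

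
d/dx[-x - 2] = -1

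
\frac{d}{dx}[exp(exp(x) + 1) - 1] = exp(x + exp(x) + 1)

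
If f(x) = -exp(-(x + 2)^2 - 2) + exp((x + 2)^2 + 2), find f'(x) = (2*x*exp(2*x^2 + 8*x + 12) + 2*x + 4*exp(2*x^2 + 8*x + 12) + 4)*exp(-x^2 - 4*x - 6)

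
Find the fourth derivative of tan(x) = 24*tan(x)^5 + 40*tan(x)^3 + 16*tan(x)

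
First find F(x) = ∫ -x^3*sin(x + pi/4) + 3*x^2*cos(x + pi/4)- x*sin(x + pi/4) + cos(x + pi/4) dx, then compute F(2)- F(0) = 10*cos(pi/4 + 2)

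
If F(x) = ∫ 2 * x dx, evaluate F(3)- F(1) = 8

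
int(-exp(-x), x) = exp(-x) + C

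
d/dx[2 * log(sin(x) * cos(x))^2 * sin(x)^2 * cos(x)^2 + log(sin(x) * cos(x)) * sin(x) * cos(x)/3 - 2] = log(sin(2*x)/2)^2*sin(4*x) + log(sin(2*x)/2)*sin(4*x) + log(sin(2*x)/2)*cos(2*x)/3 + cos(2*x)/3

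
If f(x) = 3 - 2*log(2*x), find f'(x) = -2/x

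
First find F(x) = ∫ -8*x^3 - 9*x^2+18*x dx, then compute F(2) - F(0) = -20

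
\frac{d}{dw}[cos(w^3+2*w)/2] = -(3*w^2/2 + 1)*sin(w*(w^2 + 2))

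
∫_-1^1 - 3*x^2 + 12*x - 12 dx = -26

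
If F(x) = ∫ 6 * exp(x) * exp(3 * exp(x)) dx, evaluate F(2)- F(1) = -2*exp(3*E) + 2*exp(3*exp(2))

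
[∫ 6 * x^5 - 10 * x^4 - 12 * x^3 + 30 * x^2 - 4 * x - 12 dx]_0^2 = 0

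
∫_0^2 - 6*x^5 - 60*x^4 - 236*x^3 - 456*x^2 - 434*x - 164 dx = -3804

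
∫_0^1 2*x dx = 1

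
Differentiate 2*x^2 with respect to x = 4*x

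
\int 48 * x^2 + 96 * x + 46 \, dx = 16*x^3 + 48*x^2 + 46*x + C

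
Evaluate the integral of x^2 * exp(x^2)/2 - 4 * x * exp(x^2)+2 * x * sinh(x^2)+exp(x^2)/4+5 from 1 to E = -(2 - E/4)*exp(exp(2)) - 5 - cosh(1) + 27*E/4 + cosh(exp(2))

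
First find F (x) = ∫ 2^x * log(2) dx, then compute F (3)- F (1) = 6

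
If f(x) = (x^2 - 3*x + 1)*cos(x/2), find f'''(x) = x^2*sin(x/2)/8 - 3*x*sin(x/2)/8 - 3*x*cos(x/2)/2 - 23*sin(x/2)/8 + 9*cos(x/2)/4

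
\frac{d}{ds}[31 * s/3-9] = 31/3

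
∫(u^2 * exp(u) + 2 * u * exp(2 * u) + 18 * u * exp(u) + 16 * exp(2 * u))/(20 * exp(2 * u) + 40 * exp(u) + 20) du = (u^2 + 16*u - 16)*exp(u)/(20*(exp(u) + 1)) + C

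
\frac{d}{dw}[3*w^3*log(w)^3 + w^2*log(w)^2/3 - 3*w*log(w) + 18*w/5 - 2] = 9*w^2*log(w)^3 + 9*w^2*log(w)^2 + 2*w*log(w)^2/3 + 2*w*log(w)/3 - 3*log(w) + 3/5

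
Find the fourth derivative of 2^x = 2^x*log(2)^4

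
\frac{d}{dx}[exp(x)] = exp(x)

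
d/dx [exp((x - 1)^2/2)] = x*exp(x^2/2 - x + 1/2) - exp(x^2/2 - x + 1/2)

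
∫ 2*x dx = x^2 + C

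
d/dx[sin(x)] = cos(x)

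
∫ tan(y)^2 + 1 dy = tan(y) + C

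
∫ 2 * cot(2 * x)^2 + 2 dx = -cot(2*x) + C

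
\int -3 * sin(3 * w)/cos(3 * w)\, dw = log(2*cos(3*w)) + C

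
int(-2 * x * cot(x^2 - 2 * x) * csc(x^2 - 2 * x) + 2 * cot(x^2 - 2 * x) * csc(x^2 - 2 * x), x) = csc(x*(x - 2)) + C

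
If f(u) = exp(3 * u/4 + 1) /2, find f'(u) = 3*exp(3*u/4 + 1)/8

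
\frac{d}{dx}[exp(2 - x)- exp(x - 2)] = (-exp(2*x - 4) - 1)*exp(2 - x)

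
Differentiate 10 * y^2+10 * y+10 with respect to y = 20*y + 10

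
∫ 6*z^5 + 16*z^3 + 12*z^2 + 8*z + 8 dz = z^6 + 4*z^4 + 4*z^3 + 4*z^2 + 8*z + C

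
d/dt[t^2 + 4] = 2*t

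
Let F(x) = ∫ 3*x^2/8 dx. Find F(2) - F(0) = 1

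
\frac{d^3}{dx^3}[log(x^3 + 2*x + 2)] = (6*x^6 - 12*x^4 - 84*x^3 + 24*x^2 - 24*x + 40)/(x^9 + 6*x^7 + 6*x^6 + 12*x^5 + 24*x^4 + 20*x^3 + 24*x^2 + 24*x + 8)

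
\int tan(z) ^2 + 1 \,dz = tan(z) + C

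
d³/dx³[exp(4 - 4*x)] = -64*exp(4 - 4*x)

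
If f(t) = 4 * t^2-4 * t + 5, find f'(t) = 8*t - 4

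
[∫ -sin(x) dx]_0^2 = -1 + cos(2)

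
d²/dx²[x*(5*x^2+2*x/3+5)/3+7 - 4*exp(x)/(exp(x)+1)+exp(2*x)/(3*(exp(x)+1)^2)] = (90*x*exp(4*x) + 360*x*exp(3*x) + 540*x*exp(2*x) + 360*x*exp(x) + 90*x + 4*exp(4*x) + 46*exp(3*x) + 36*exp(2*x) - 20*exp(x) + 4)/(9*exp(4*x) + 36*exp(3*x) + 54*exp(2*x) + 36*exp(x) + 9)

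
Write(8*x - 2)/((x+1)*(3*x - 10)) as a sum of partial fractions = 74/(13*(3*x - 10)) + 10/(13*(x + 1))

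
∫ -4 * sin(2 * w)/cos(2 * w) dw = 2*log(cos(2*w)) + C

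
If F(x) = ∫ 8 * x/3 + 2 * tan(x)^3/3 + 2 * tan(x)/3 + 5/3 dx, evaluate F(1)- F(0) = tan(1)^2/3 + 3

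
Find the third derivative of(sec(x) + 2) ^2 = 4*(-1 - 2/cos(x) + 6/cos(x)^2 + 6/cos(x)^3)*sin(x)/cos(x)^2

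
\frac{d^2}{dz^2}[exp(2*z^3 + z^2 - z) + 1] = 36*z^4*exp(2*z^3 + z^2 - z) + 24*z^3*exp(2*z^3 + z^2 - z) - 8*z^2*exp(2*z^3 + z^2 - z) + 8*z*exp(2*z^3 + z^2 - z) + 3*exp(2*z^3 + z^2 - z)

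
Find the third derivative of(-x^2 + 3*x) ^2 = 24*x - 36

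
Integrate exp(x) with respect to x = exp(x) + C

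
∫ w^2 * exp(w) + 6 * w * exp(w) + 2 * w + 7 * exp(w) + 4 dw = ((w + 2)^2 - 1)*(exp(w) + 1) + C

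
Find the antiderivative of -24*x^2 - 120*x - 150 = -8*x^3 - 60*x^2 - 150*x + C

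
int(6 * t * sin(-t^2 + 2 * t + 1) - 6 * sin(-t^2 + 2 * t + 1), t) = 3*cos((t - 1)^2 - 2) + C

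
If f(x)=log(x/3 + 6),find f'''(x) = 2/(x^3 + 54*x^2 + 972*x + 5832)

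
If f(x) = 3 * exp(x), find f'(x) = 3*exp(x)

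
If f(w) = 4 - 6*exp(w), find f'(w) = -6*exp(w)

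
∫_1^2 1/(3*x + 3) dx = -log(2)/3 + log(3)/3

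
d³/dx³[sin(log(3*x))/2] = (3*sin(log(x) + log(3)) + cos(log(x) + log(3)))/(2*x^3)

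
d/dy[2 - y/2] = -1/2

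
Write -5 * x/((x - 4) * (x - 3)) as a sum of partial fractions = 15/(x - 3) - 20/(x - 4)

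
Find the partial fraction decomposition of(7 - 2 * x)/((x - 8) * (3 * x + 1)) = -23/(25*(3*x + 1)) - 9/(25*(x - 8))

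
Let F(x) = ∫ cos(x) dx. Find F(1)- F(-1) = 2*sin(1)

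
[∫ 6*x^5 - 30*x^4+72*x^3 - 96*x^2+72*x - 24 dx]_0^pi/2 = -8 + ((-1 + pi/2)^2 + 1)^3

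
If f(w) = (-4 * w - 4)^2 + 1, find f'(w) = 32*w + 32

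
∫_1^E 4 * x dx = -2 + 2*exp(2)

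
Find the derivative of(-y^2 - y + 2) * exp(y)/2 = -y^2*exp(y)/2 - 3*y*exp(y)/2 + exp(y)/2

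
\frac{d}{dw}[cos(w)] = -sin(w)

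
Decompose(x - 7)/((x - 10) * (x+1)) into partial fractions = 8/(11*(x + 1)) + 3/(11*(x - 10))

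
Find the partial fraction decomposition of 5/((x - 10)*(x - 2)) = -5/(8*(x - 2)) + 5/(8*(x - 10))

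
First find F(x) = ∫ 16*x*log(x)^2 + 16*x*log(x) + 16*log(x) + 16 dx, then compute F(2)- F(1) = 32*log(2)^2 + 32*log(2)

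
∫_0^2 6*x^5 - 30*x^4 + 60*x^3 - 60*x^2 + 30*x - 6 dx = 0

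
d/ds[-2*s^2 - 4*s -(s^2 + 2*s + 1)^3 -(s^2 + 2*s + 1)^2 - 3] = -6*s^5 - 30*s^4 - 64*s^3 - 72*s^2 - 46*s - 14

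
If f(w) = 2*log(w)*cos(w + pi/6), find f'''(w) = (2*w^3*log(w)*sin(w + pi/6) - 6*w^2*cos(w + pi/6) + 6*w*sin(w + pi/6) + 4*cos(w + pi/6))/w^3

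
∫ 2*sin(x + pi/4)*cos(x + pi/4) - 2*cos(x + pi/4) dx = (sin(x + pi/4) - 1)^2 + C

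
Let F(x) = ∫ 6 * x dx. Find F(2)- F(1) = 9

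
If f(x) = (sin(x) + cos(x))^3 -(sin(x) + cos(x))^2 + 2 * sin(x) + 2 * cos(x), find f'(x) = 3*sqrt(2)*sin(3*x + pi/4)/2 - 2*cos(2*x) + 7*sqrt(2)*cos(x + pi/4)/2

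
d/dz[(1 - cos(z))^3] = 3*(-sin(z)^2 - 2*cos(z) + 2)*sin(z)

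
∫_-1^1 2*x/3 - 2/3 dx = -4/3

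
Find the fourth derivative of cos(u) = cos(u)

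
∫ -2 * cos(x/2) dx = -4*sin(x/2) + C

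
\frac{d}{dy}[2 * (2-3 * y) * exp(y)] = -6*y*exp(y) - 2*exp(y)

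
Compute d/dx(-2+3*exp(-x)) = -3*exp(-x)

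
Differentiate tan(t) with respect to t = cos(t)^(-2)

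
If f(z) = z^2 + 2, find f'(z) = 2*z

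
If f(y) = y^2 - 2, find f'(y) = 2*y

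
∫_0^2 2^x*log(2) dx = 3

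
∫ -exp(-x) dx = exp(-x) + C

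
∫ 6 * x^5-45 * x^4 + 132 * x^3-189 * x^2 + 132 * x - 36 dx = x^6 - 9*x^5 + 33*x^4 - 63*x^3 + 66*x^2 - 36*x + C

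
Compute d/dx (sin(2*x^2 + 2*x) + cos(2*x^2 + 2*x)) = 2*sqrt(2)*(2*x + 1)*cos(2*x^2 + 2*x + pi/4)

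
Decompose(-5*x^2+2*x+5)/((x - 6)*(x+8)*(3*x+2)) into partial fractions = -13/(440*(3*x + 2)) - 331/(308*(x + 8)) - 163/(280*(x - 6))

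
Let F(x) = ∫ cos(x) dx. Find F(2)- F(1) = -sin(1) + sin(2)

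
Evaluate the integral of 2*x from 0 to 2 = 4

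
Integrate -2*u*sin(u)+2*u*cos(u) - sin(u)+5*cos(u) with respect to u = sqrt(2)*(2*u + 3)*sin(u + pi/4) + C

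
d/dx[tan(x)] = cos(x)^(-2)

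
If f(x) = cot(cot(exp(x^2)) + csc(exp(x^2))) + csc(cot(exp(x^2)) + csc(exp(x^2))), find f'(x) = 2*x*(cos(1/tan(exp(x^2)) + 1/sin(exp(x^2)))*cos(exp(x^2)) + cos(1/tan(exp(x^2)) + 1/sin(exp(x^2))) + cos(exp(x^2)) + 1)*exp(x^2)/(sin(1/tan(exp(x^2)) + 1/sin(exp(x^2)))^2*sin(exp(x^2))^2)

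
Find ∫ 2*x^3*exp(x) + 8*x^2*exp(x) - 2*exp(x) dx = 2*(x^3 + x^2 - 2*x + 1)*exp(x) + C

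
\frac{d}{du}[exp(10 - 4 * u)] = -4*exp(10 - 4*u)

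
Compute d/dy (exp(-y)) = -exp(-y)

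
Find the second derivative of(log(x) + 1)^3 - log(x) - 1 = (4 - 3*log(x)^2)/x^2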